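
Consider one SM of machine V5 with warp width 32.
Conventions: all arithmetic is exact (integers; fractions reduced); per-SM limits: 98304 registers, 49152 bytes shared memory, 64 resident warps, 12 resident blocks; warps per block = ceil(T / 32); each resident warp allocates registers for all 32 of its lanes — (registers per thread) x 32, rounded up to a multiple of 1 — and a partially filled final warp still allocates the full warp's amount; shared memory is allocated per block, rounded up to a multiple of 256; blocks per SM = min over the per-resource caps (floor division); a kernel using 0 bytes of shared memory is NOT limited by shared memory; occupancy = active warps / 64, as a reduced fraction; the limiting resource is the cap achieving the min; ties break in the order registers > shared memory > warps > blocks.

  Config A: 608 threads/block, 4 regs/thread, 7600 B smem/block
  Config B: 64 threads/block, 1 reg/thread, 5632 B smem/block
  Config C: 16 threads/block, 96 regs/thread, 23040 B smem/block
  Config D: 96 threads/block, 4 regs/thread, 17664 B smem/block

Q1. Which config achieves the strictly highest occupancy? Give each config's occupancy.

occupancies: A 57/64, B 1/4, C 1/32, D 3/32

Answer: A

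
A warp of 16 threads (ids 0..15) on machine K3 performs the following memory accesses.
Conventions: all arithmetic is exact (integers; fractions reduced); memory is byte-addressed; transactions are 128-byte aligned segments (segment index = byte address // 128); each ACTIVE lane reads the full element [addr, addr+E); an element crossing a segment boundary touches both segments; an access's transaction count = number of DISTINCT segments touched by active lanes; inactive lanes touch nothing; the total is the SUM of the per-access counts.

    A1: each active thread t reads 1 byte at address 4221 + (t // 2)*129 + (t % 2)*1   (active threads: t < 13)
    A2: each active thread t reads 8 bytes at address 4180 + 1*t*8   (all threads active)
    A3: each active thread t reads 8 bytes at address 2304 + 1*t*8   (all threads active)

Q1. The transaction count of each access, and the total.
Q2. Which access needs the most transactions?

A1: 8 transactions
A2: 2 transactions
A3: 1 transaction

Answer: 8,2,1; total 11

Answer: A1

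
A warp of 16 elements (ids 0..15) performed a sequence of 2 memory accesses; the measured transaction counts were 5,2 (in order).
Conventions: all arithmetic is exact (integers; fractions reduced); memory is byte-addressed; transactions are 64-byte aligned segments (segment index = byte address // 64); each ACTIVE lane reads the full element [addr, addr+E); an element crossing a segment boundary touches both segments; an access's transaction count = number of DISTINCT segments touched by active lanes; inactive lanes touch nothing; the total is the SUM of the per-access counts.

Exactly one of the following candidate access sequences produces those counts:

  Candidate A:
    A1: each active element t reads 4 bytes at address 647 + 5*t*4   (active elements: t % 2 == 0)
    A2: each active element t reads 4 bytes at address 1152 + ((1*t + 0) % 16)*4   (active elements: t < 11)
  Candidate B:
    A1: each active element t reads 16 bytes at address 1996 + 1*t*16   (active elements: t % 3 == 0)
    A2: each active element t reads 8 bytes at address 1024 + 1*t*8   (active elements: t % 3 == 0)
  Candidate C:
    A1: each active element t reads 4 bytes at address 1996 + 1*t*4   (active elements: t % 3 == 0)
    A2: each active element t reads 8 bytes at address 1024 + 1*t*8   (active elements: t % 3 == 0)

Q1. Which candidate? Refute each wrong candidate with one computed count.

A: A2 gives 1 transaction, not 2
C: A1 gives 2 transactions, not 5
B: all counts match (5,2)

Answer: B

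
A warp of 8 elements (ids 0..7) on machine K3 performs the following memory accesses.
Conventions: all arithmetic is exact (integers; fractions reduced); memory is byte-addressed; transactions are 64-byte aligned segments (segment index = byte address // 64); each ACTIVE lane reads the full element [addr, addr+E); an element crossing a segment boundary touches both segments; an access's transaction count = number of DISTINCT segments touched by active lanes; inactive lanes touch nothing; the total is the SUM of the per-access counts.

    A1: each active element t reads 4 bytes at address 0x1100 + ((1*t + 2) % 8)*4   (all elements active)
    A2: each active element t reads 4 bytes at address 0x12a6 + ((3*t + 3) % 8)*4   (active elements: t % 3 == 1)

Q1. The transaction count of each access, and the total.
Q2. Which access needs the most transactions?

A1: 1 transaction
A2: 2 transactions

Answer: 1,2; total 3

Answer: A2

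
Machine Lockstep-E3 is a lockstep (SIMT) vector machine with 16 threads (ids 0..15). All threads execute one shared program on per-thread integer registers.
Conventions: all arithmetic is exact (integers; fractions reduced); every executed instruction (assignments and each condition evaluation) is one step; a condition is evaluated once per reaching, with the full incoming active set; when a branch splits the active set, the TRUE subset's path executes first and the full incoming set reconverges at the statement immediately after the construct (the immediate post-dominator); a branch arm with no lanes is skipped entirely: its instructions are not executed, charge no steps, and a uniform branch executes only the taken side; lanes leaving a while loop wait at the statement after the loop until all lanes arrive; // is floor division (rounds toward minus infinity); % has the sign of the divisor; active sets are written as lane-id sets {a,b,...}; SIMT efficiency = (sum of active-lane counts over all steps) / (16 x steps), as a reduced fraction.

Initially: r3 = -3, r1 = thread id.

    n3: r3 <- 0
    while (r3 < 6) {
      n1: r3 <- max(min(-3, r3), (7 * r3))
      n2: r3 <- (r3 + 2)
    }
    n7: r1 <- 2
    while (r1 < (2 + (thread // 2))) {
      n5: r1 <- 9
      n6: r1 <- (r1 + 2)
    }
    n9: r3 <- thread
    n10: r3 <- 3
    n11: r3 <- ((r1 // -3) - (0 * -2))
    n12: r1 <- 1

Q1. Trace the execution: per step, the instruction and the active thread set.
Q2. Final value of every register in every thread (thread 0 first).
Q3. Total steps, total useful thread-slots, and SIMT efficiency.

step 0: r3 <- 0                      {0,1,2,3,4,5,6,7,8,9,10,11,12,13,14,15}
step 1: eval (r3 < 6)                {0,1,2,3,4,5,6,7,8,9,10,11,12,13,14,15}
step 2: r3 <- max(min(-3, r3), (7 * r3)) {0,1,2,3,4,5,6,7,8,9,10,11,12,13,14,15}
step 3: r3 <- (r3 + 2)               {0,1,2,3,4,5,6,7,8,9,10,11,12,13,14,15}
step 4: eval (r3 < 6)                {0,1,2,3,4,5,6,7,8,9,10,11,12,13,14,15}
step 5: r3 <- max(min(-3, r3), (7 * r3)) {0,1,2,3,4,5,6,7,8,9,10,11,12,13,14,15}
step 6: r3 <- (r3 + 2)               {0,1,2,3,4,5,6,7,8,9,10,11,12,13,14,15}
step 7: eval (r3 < 6)                {0,1,2,3,4,5,6,7,8,9,10,11,12,13,14,15}
step 8: r1 <- 2                      {0,1,2,3,4,5,6,7,8,9,10,11,12,13,14,15}
step 9: eval (r1 < (2 + (thread // 2))) {0,1,2,3,4,5,6,7,8,9,10,11,12,13,14,15}
step 10: r1 <- 9                      {2,3,4,5,6,7,8,9,10,11,12,13,14,15}
step 11: r1 <- (r1 + 2)               {2,3,4,5,6,7,8,9,10,11,12,13,14,15}
step 12: eval (r1 < (2 + (thread // 2))) {2,3,4,5,6,7,8,9,10,11,12,13,14,15}
step 13: r3 <- thread                 {0,1,2,3,4,5,6,7,8,9,10,11,12,13,14,15}
step 14: r3 <- 3                      {0,1,2,3,4,5,6,7,8,9,10,11,12,13,14,15}
step 15: r3 <- ((r1 // -3) - (0 * -2)) {0,1,2,3,4,5,6,7,8,9,10,11,12,13,14,15}
step 16: r1 <- 1                      {0,1,2,3,4,5,6,7,8,9,10,11,12,13,14,15}

Answer: 17 steps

r3: -1,-1,-4,-4,-4,-4,-4,-4,-4,-4,-4,-4,-4,-4,-4,-4
r1: 1,1,1,1,1,1,1,1,1,1,1,1,1,1,1,1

steps = 17; useful = 266; efficiency = 266/272 = 133/136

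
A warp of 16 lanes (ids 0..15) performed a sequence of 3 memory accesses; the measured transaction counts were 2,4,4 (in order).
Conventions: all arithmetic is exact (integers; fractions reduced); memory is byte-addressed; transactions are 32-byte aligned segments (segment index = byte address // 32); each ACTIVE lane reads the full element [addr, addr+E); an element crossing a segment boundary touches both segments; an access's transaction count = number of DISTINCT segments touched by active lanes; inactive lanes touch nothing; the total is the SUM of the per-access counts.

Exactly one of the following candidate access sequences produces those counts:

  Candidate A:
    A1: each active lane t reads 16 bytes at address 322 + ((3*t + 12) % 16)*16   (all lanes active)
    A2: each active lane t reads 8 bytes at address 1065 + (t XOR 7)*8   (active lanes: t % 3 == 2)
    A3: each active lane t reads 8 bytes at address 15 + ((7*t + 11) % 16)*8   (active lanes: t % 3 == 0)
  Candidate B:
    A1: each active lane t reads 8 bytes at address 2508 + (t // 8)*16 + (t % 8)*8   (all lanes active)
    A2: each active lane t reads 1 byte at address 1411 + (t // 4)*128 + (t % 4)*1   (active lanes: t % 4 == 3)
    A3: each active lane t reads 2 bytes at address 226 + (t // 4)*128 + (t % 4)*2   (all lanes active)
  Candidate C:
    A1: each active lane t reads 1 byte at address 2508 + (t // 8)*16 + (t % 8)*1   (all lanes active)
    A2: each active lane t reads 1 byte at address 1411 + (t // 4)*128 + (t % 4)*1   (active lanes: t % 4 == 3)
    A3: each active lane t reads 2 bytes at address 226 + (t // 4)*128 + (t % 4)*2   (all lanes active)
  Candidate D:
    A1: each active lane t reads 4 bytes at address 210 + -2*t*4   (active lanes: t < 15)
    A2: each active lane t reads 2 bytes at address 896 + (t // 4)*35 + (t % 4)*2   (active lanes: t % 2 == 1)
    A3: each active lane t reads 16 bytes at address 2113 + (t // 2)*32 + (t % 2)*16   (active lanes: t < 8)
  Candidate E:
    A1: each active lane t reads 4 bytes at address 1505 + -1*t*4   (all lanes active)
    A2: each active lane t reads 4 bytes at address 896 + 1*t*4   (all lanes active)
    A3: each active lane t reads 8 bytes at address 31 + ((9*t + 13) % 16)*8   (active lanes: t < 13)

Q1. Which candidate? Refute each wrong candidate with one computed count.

A: A1 gives 9 transactions, not 2
B: A1 gives 3 transactions, not 2
D: A1 gives 4 transactions, not 2
E: A1 gives 3 transactions, not 2
C: all counts match (2,4,4)

Answer: C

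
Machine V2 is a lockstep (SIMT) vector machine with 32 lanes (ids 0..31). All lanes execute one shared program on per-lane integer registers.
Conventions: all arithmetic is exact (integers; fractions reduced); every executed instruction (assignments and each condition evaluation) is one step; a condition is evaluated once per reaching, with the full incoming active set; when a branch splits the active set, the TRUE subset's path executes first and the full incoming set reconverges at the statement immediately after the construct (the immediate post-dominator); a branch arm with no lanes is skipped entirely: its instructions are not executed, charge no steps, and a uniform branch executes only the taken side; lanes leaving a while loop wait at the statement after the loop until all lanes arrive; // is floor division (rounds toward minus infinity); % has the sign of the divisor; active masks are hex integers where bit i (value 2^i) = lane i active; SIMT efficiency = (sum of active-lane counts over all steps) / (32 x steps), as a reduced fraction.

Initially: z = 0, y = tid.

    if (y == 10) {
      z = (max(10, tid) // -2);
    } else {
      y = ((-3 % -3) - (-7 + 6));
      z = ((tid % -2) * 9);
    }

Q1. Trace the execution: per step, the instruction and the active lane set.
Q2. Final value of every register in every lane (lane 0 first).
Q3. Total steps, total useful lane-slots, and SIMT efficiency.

step 0: eval (y == 10)               0xffffffff
step 1: z <- (max(10, tid) // -2)    0x00000400
step 2: y <- ((-3 % -3) - (-7 + 6))  0xfffffbff
step 3: z <- ((tid % -2) * 9)        0xfffffbff

Answer: 4 steps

z: 0,-9,0,-9,0,-9,0,-9,0,-9,-5,-9,0,-9,0,-9,0,-9,0,-9,0,-9,0,-9,0,-9,0,-9,0,-9,0,-9
y: 1,1,1,1,1,1,1,1,1,1,10,1,1,1,1,1,1,1,1,1,1,1,1,1,1,1,1,1,1,1,1,1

steps = 4; useful = 95; efficiency = 95/128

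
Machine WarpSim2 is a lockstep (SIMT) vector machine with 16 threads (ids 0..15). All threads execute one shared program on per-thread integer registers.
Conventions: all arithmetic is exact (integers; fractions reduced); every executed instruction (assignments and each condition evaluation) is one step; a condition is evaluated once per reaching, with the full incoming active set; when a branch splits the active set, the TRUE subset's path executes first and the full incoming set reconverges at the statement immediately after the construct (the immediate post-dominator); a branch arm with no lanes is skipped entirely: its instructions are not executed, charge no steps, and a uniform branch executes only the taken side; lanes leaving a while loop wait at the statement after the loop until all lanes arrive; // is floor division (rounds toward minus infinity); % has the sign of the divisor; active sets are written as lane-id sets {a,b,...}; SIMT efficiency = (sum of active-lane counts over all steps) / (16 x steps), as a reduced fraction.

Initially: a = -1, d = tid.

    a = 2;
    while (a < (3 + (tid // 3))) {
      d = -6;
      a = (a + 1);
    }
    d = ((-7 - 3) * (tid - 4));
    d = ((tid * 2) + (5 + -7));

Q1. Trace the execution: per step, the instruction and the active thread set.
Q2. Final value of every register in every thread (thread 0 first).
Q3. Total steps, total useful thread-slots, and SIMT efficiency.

step 0: a <- 2                       {0,1,2,3,4,5,6,7,8,9,10,11,12,13,14,15}
step 1: eval (a < (3 + (tid // 3)))  {0,1,2,3,4,5,6,7,8,9,10,11,12,13,14,15}
step 2: d <- -6                      {0,1,2,3,4,5,6,7,8,9,10,11,12,13,14,15}
step 3: a <- (a + 1)                 {0,1,2,3,4,5,6,7,8,9,10,11,12,13,14,15}
step 4: eval (a < (3 + (tid // 3)))  {0,1,2,3,4,5,6,7,8,9,10,11,12,13,14,15}
step 5: d <- -6                      {3,4,5,6,7,8,9,10,11,12,13,14,15}
step 6: a <- (a + 1)                 {3,4,5,6,7,8,9,10,11,12,13,14,15}
step 7: eval (a < (3 + (tid // 3)))  {3,4,5,6,7,8,9,10,11,12,13,14,15}
step 8: d <- -6                      {6,7,8,9,10,11,12,13,14,15}
step 9: a <- (a + 1)                 {6,7,8,9,10,11,12,13,14,15}
step 10: eval (a < (3 + (tid // 3)))  {6,7,8,9,10,11,12,13,14,15}
step 11: d <- -6                      {9,10,11,12,13,14,15}
step 12: a <- (a + 1)                 {9,10,11,12,13,14,15}
step 13: eval (a < (3 + (tid // 3)))  {9,10,11,12,13,14,15}
step 14: d <- -6                      {12,13,14,15}
step 15: a <- (a + 1)                 {12,13,14,15}
step 16: eval (a < (3 + (tid // 3)))  {12,13,14,15}
step 17: d <- -6                      {15}
step 18: a <- (a + 1)                 {15}
step 19: eval (a < (3 + (tid // 3)))  {15}
step 20: d <- ((-7 - 3) * (tid - 4))  {0,1,2,3,4,5,6,7,8,9,10,11,12,13,14,15}
step 21: d <- ((tid * 2) + (5 + -7))  {0,1,2,3,4,5,6,7,8,9,10,11,12,13,14,15}

Answer: 22 steps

a: 3,3,3,4,4,4,5,5,5,6,6,6,7,7,7,8
d: -2,0,2,4,6,8,10,12,14,16,18,20,22,24,26,28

steps = 22; useful = 217; efficiency = 217/352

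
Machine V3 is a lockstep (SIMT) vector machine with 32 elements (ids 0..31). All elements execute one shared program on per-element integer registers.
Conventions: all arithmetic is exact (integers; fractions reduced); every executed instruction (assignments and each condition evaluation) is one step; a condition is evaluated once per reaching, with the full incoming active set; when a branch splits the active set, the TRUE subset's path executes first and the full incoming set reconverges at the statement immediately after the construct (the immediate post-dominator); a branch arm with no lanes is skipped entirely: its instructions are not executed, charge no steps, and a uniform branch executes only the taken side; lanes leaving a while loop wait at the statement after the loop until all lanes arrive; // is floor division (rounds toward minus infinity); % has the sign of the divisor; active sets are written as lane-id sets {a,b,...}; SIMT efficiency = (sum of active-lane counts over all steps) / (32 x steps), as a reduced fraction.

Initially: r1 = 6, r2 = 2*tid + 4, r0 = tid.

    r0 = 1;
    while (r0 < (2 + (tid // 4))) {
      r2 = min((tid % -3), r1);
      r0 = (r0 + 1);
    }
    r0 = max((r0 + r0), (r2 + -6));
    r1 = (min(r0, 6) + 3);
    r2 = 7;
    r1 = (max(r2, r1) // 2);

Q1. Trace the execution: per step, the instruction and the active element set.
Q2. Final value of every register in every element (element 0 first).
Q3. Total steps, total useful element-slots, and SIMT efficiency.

step 0: r0 <- 1                      {0,1,2,3,4,5,6,7,8,9,10,11,12,13,14,15,16,17,18,19,20,21,22,23,24,25,26,27,28,29,30,31}
step 1: eval (r0 < (2 + (tid // 4))) {0,1,2,3,4,5,6,7,8,9,10,11,12,13,14,15,16,17,18,19,20,21,22,23,24,25,26,27,28,29,30,31}
step 2: r2 <- min((tid % -3), r1)    {0,1,2,3,4,5,6,7,8,9,10,11,12,13,14,15,16,17,18,19,20,21,22,23,24,25,26,27,28,29,30,31}
step 3: r0 <- (r0 + 1)               {0,1,2,3,4,5,6,7,8,9,10,11,12,13,14,15,16,17,18,19,20,21,22,23,24,25,26,27,28,29,30,31}
step 4: eval (r0 < (2 + (tid // 4))) {0,1,2,3,4,5,6,7,8,9,10,11,12,13,14,15,16,17,18,19,20,21,22,23,24,25,26,27,28,29,30,31}
step 5: r2 <- min((tid % -3), r1)    {4,5,6,7,8,9,10,11,12,13,14,15,16,17,18,19,20,21,22,23,24,25,26,27,28,29,30,31}
step 6: r0 <- (r0 + 1)               {4,5,6,7,8,9,10,11,12,13,14,15,16,17,18,19,20,21,22,23,24,25,26,27,28,29,30,31}
step 7: eval (r0 < (2 + (tid // 4))) {4,5,6,7,8,9,10,11,12,13,14,15,16,17,18,19,20,21,22,23,24,25,26,27,28,29,30,31}
step 8: r2 <- min((tid % -3), r1)    {8,9,10,11,12,13,14,15,16,17,18,19,20,21,22,23,24,25,26,27,28,29,30,31}
step 9: r0 <- (r0 + 1)               {8,9,10,11,12,13,14,15,16,17,18,19,20,21,22,23,24,25,26,27,28,29,30,31}
step 10: eval (r0 < (2 + (tid // 4))) {8,9,10,11,12,13,14,15,16,17,18,19,20,21,22,23,24,25,26,27,28,29,30,31}
step 11: r2 <- min((tid % -3), r1)    {12,13,14,15,16,17,18,19,20,21,22,23,24,25,26,27,28,29,30,31}
step 12: r0 <- (r0 + 1)               {12,13,14,15,16,17,18,19,20,21,22,23,24,25,26,27,28,29,30,31}
step 13: eval (r0 < (2 + (tid // 4))) {12,13,14,15,16,17,18,19,20,21,22,23,24,25,26,27,28,29,30,31}
step 14: r2 <- min((tid % -3), r1)    {16,17,18,19,20,21,22,23,24,25,26,27,28,29,30,31}
step 15: r0 <- (r0 + 1)               {16,17,18,19,20,21,22,23,24,25,26,27,28,29,30,31}
step 16: eval (r0 < (2 + (tid // 4))) {16,17,18,19,20,21,22,23,24,25,26,27,28,29,30,31}
step 17: r2 <- min((tid % -3), r1)    {20,21,22,23,24,25,26,27,28,29,30,31}
step 18: r0 <- (r0 + 1)               {20,21,22,23,24,25,26,27,28,29,30,31}
step 19: eval (r0 < (2 + (tid // 4))) {20,21,22,23,24,25,26,27,28,29,30,31}
step 20: r2 <- min((tid % -3), r1)    {24,25,26,27,28,29,30,31}
step 21: r0 <- (r0 + 1)               {24,25,26,27,28,29,30,31}
step 22: eval (r0 < (2 + (tid // 4))) {24,25,26,27,28,29,30,31}
step 23: r2 <- min((tid % -3), r1)    {28,29,30,31}
step 24: r0 <- (r0 + 1)               {28,29,30,31}
step 25: eval (r0 < (2 + (tid // 4))) {28,29,30,31}
step 26: r0 <- max((r0 + r0), (r2 + -6)) {0,1,2,3,4,5,6,7,8,9,10,11,12,13,14,15,16,17,18,19,20,21,22,23,24,25,26,27,28,29,30,31}
step 27: r1 <- (min(r0, 6) + 3)       {0,1,2,3,4,5,6,7,8,9,10,11,12,13,14,15,16,17,18,19,20,21,22,23,24,25,26,27,28,29,30,31}
step 28: r2 <- 7                      {0,1,2,3,4,5,6,7,8,9,10,11,12,13,14,15,16,17,18,19,20,21,22,23,24,25,26,27,28,29,30,31}
step 29: r1 <- (max(r2, r1) // 2)     {0,1,2,3,4,5,6,7,8,9,10,11,12,13,14,15,16,17,18,19,20,21,22,23,24,25,26,27,28,29,30,31}

Answer: 30 steps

r1: 3,3,3,3,4,4,4,4,4,4,4,4,4,4,4,4,4,4,4,4,4,4,4,4,4,4,4,4,4,4,4,4
r2: 7,7,7,7,7,7,7,7,7,7,7,7,7,7,7,7,7,7,7,7,7,7,7,7,7,7,7,7,7,7,7,7
r0: 4,4,4,4,6,6,6,6,8,8,8,8,10,10,10,10,12,12,12,12,14,14,14,14,16,16,16,16,18,18,18,18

steps = 30; useful = 624; efficiency = 624/960 = 13/20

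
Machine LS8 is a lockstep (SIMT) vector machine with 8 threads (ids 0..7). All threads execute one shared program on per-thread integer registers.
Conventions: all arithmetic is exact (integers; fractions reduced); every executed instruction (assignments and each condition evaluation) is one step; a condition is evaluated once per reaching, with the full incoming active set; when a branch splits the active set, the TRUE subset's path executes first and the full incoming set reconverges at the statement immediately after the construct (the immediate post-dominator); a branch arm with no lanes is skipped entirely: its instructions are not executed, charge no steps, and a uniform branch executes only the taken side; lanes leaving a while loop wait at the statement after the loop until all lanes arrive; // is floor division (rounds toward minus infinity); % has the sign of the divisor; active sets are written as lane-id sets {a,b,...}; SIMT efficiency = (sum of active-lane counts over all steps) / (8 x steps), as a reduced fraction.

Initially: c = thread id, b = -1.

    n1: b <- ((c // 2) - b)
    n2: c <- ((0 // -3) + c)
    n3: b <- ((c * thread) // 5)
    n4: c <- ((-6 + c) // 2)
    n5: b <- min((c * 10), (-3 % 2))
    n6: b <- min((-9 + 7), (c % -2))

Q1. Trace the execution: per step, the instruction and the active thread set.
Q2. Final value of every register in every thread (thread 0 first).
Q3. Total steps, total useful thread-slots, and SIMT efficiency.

step 0: b <- ((c // 2) - b)          {0,1,2,3,4,5,6,7}
step 1: c <- ((0 // -3) + c)         {0,1,2,3,4,5,6,7}
step 2: b <- ((c * thread) // 5)     {0,1,2,3,4,5,6,7}
step 3: c <- ((-6 + c) // 2)         {0,1,2,3,4,5,6,7}
step 4: b <- min((c * 10), (-3 % 2)) {0,1,2,3,4,5,6,7}
step 5: b <- min((-9 + 7), (c % -2)) {0,1,2,3,4,5,6,7}

Answer: 6 steps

c: -3,-3,-2,-2,-1,-1,0,0
b: -2,-2,-2,-2,-2,-2,-2,-2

steps = 6; useful = 48; efficiency = 48/48 = 1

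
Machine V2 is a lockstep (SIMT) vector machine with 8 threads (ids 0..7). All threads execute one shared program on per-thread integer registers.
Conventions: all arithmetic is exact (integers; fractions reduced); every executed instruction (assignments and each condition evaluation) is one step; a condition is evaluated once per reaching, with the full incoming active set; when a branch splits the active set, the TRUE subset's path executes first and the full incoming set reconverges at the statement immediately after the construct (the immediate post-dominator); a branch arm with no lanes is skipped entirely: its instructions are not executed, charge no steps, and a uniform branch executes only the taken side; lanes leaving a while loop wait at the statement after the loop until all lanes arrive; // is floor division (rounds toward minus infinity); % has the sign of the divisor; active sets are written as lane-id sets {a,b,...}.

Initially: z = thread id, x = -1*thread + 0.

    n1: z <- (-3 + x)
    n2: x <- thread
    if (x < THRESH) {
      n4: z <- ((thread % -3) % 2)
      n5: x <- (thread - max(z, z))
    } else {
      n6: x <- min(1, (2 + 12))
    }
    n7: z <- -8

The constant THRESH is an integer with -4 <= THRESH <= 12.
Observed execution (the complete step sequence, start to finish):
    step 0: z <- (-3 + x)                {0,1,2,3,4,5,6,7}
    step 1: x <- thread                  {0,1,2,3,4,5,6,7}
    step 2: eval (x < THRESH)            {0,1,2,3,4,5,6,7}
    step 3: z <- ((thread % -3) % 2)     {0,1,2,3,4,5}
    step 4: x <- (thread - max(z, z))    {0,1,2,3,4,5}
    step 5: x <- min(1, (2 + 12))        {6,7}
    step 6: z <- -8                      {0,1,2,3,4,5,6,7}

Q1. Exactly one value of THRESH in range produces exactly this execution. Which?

Answer: THRESH = 6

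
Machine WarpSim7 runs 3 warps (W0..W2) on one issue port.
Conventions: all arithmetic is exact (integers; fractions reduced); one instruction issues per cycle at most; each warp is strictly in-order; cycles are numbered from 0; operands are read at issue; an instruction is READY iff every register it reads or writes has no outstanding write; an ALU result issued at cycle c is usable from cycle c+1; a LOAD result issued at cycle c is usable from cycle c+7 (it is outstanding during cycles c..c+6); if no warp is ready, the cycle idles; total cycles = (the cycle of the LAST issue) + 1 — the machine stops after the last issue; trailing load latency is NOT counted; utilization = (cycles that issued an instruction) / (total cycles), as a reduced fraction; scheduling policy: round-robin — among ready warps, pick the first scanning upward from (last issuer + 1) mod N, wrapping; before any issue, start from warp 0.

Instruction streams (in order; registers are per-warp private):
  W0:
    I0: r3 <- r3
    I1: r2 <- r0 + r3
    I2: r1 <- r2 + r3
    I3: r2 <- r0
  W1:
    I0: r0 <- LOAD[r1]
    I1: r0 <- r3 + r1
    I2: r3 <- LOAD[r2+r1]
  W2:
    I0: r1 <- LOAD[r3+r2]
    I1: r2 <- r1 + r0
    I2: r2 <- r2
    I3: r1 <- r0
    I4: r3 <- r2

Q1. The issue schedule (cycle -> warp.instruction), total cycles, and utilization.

cycle 0: W0.I0
cycle 1: W1.I0
cycle 2: W2.I0
cycle 3: W0.I1
cycle 4: W0.I2
cycle 5: W0.I3
cycle 6: idle
cycle 7: idle
cycle 8: W1.I1
cycle 9: W2.I1
cycle 10: W1.I2
cycle 11: W2.I2
cycle 12: W2.I3
cycle 13: W2.I4

Answer: 14 cycles, utilization 6/7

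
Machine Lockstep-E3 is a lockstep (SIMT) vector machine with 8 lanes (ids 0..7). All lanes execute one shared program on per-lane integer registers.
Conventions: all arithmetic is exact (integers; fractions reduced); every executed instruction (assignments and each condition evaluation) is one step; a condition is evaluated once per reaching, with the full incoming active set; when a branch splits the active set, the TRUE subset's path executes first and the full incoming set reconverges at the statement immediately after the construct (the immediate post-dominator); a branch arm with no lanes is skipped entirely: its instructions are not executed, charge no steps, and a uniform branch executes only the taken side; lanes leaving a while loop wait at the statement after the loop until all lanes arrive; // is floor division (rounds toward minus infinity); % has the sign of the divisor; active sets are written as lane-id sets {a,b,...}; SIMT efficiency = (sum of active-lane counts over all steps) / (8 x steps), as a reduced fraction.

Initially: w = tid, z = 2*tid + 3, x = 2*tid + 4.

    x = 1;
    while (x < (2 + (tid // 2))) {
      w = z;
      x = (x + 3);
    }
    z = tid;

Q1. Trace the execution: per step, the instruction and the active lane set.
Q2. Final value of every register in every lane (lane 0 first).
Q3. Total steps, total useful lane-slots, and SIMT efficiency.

step 0: x <- 1                       {0,1,2,3,4,5,6,7}
step 1: eval (x < (2 + (tid // 2)))  {0,1,2,3,4,5,6,7}
step 2: w <- z                       {0,1,2,3,4,5,6,7}
step 3: x <- (x + 3)                 {0,1,2,3,4,5,6,7}
step 4: eval (x < (2 + (tid // 2)))  {0,1,2,3,4,5,6,7}
step 5: w <- z                       {6,7}
step 6: x <- (x + 3)                 {6,7}
step 7: eval (x < (2 + (tid // 2)))  {6,7}
step 8: z <- tid                     {0,1,2,3,4,5,6,7}

Answer: 9 steps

w: 3,5,7,9,11,13,15,17
z: 0,1,2,3,4,5,6,7
x: 4,4,4,4,4,4,7,7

steps = 9; useful = 54; efficiency = 54/72 = 3/4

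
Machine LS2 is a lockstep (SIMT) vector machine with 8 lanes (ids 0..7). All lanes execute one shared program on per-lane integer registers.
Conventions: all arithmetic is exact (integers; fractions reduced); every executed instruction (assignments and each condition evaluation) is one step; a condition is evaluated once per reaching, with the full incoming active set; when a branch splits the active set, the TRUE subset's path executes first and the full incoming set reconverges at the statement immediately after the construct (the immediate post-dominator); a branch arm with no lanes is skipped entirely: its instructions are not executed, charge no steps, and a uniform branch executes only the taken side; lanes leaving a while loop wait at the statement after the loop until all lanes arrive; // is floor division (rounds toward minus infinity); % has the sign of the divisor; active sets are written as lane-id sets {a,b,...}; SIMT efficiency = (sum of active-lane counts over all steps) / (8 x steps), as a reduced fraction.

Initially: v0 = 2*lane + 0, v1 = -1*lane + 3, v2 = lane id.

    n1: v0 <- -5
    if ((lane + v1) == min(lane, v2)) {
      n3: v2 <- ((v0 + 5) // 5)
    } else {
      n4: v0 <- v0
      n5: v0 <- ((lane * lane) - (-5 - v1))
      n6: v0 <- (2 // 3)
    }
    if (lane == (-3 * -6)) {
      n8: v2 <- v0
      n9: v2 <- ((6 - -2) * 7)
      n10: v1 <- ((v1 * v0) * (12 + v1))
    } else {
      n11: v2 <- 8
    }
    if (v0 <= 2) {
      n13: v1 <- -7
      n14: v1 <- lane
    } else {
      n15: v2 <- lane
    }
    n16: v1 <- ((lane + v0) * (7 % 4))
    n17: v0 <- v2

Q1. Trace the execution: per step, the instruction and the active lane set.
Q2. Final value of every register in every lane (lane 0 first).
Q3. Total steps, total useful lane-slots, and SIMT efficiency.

step 0: v0 <- -5                     {0,1,2,3,4,5,6,7}
step 1: eval ((lane + v1) == min(lane, v2)) {0,1,2,3,4,5,6,7}
step 2: v2 <- ((v0 + 5) // 5)        {3}
step 3: v0 <- v0                     {0,1,2,4,5,6,7}
step 4: v0 <- ((lane * lane) - (-5 - v1)) {0,1,2,4,5,6,7}
step 5: v0 <- (2 // 3)               {0,1,2,4,5,6,7}
step 6: eval (lane == (-3 * -6))     {0,1,2,3,4,5,6,7}
step 7: v2 <- 8                      {0,1,2,3,4,5,6,7}
step 8: eval (v0 <= 2)               {0,1,2,3,4,5,6,7}
step 9: v1 <- -7                     {0,1,2,3,4,5,6,7}
step 10: v1 <- lane                   {0,1,2,3,4,5,6,7}
step 11: v1 <- ((lane + v0) * (7 % 4)) {0,1,2,3,4,5,6,7}
step 12: v0 <- v2                     {0,1,2,3,4,5,6,7}

Answer: 13 steps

v0: 8,8,8,8,8,8,8,8
v1: 0,3,6,-6,12,15,18,21
v2: 8,8,8,8,8,8,8,8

steps = 13; useful = 94; efficiency = 94/104 = 47/52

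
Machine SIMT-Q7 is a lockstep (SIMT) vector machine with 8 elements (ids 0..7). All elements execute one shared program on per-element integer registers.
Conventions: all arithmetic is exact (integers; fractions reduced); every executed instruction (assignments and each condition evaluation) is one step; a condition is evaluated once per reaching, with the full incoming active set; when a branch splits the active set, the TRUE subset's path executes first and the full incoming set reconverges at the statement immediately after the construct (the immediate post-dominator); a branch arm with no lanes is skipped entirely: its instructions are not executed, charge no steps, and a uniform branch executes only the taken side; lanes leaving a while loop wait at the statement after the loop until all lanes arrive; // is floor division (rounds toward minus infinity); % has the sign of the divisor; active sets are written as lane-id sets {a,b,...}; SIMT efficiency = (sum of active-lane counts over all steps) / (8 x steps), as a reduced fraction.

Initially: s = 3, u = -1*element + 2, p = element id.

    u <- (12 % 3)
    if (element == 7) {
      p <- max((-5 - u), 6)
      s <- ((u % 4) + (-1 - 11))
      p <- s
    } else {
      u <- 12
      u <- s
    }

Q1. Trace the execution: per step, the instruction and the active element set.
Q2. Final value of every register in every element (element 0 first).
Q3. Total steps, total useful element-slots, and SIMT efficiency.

step 0: u <- (12 % 3)                {0,1,2,3,4,5,6,7}
step 1: eval (element == 7)          {0,1,2,3,4,5,6,7}
step 2: p <- max((-5 - u), 6)        {7}
step 3: s <- ((u % 4) + (-1 - 11))   {7}
step 4: p <- s                       {7}
step 5: u <- 12                      {0,1,2,3,4,5,6}
step 6: u <- s                       {0,1,2,3,4,5,6}

Answer: 7 steps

s: 3,3,3,3,3,3,3,-12
u: 3,3,3,3,3,3,3,0
p: 0,1,2,3,4,5,6,-12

steps = 7; useful = 33; efficiency = 33/56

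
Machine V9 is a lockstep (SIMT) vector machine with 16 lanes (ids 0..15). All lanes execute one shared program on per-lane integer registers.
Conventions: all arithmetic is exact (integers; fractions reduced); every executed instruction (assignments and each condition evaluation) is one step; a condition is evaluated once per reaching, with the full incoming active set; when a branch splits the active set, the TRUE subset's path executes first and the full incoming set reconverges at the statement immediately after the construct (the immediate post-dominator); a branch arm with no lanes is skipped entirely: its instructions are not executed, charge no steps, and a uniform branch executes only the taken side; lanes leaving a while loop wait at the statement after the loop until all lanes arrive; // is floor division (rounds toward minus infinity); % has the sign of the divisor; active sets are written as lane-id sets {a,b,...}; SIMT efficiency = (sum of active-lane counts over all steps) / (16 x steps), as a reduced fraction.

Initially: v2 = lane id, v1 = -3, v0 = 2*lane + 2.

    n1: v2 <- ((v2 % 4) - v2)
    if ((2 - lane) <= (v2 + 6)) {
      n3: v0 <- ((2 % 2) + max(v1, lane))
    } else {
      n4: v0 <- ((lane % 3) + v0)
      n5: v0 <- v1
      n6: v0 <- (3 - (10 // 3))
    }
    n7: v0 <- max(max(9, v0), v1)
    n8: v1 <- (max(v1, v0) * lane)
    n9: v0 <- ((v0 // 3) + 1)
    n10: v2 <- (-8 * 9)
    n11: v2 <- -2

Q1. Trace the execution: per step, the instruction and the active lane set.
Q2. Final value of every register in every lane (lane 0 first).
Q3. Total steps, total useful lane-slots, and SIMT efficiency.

step 0: v2 <- ((v2 % 4) - v2)        {0,1,2,3,4,5,6,7,8,9,10,11,12,13,14,15}
step 1: eval ((2 - lane) <= (v2 + 6)) {0,1,2,3,4,5,6,7,8,9,10,11,12,13,14,15}
step 2: v0 <- ((2 % 2) + max(v1, lane)) {0,1,2,3,4,5,6,7,8,9,10,11,12,13,14,15}
step 3: v0 <- max(max(9, v0), v1)    {0,1,2,3,4,5,6,7,8,9,10,11,12,13,14,15}
step 4: v1 <- (max(v1, v0) * lane)   {0,1,2,3,4,5,6,7,8,9,10,11,12,13,14,15}
step 5: v0 <- ((v0 // 3) + 1)        {0,1,2,3,4,5,6,7,8,9,10,11,12,13,14,15}
step 6: v2 <- (-8 * 9)               {0,1,2,3,4,5,6,7,8,9,10,11,12,13,14,15}
step 7: v2 <- -2                     {0,1,2,3,4,5,6,7,8,9,10,11,12,13,14,15}

Answer: 8 steps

v2: -2,-2,-2,-2,-2,-2,-2,-2,-2,-2,-2,-2,-2,-2,-2,-2
v1: 0,9,18,27,36,45,54,63,72,81,100,121,144,169,196,225
v0: 4,4,4,4,4,4,4,4,4,4,4,4,5,5,5,6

steps = 8; useful = 128; efficiency = 128/128 = 1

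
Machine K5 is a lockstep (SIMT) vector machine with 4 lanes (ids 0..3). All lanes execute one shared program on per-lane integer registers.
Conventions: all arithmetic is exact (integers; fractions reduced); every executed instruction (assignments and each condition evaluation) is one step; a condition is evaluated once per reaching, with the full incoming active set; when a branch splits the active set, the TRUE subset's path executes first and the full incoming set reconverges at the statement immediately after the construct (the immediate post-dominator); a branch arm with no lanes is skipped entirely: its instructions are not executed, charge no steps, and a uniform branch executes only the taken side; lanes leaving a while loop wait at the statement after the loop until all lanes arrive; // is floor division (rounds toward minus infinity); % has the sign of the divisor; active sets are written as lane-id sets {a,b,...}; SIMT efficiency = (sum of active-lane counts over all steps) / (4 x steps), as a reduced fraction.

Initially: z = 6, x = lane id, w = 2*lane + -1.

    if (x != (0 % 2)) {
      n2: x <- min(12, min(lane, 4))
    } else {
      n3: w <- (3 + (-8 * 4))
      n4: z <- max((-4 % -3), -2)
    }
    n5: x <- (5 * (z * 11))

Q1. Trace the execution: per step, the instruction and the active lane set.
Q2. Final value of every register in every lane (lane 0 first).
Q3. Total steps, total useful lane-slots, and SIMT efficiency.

step 0: eval (x != (0 % 2))          {0,1,2,3}
step 1: x <- min(12, min(lane, 4))   {1,2,3}
step 2: w <- (3 + (-8 * 4))          {0}
step 3: z <- max((-4 % -3), -2)      {0}
step 4: x <- (5 * (z * 11))          {0,1,2,3}

Answer: 5 steps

z: -1,6,6,6
x: -55,330,330,330
w: -29,1,3,5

steps = 5; useful = 13; efficiency = 13/20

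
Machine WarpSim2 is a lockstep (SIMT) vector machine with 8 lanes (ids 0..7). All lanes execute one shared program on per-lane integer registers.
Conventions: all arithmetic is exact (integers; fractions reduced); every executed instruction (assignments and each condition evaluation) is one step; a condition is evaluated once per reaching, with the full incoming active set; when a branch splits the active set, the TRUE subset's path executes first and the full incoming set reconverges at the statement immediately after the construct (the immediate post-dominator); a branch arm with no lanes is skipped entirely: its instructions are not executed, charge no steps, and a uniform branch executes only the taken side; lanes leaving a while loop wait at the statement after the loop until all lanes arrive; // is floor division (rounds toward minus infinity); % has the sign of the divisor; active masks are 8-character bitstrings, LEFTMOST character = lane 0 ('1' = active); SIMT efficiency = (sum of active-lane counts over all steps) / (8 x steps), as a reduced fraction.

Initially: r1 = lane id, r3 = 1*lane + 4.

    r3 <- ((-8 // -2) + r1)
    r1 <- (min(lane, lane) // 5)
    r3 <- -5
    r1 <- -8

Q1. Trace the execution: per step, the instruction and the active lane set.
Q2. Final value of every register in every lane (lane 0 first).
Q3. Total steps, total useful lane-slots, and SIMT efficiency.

step 0: r3 <- ((-8 // -2) + r1)      11111111
step 1: r1 <- (min(lane, lane) // 5) 11111111
step 2: r3 <- -5                     11111111
step 3: r1 <- -8                     11111111

Answer: 4 steps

r1: -8,-8,-8,-8,-8,-8,-8,-8
r3: -5,-5,-5,-5,-5,-5,-5,-5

steps = 4; useful = 32; efficiency = 32/32 = 1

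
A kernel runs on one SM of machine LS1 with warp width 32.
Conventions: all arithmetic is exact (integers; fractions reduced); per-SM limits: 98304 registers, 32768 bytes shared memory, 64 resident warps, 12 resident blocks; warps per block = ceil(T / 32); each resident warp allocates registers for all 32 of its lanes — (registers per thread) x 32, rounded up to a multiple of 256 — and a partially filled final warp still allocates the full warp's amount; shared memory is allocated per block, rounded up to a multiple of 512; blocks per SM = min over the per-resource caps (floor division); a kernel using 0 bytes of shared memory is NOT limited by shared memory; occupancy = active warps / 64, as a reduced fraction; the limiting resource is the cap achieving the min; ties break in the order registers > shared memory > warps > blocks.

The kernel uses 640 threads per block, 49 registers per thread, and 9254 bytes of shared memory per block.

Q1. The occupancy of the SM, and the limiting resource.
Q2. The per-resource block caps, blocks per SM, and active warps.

Answer: occupancy 5/8, limited by registers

registers: 2 blocks
shared memory: 3 blocks
warps: 3 blocks
blocks: 12 blocks

Answer: 2 blocks, 40 active warps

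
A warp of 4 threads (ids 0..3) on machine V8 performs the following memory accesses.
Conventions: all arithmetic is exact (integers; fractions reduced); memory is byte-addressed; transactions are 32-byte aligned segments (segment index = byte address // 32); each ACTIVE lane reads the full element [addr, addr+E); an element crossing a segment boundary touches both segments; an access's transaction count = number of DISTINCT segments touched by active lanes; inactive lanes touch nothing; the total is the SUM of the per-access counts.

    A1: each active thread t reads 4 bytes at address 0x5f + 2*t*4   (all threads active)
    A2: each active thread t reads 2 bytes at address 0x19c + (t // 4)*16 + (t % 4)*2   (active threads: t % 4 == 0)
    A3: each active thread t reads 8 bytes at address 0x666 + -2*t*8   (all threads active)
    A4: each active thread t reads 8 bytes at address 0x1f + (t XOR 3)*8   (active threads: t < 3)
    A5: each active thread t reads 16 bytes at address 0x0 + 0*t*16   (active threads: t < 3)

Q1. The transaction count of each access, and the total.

A1: 2 transactions
A2: 1 transaction
A3: 3 transactions
A4: 1 transaction
A5: 1 transaction

Answer: 2,1,3,1,1; total 8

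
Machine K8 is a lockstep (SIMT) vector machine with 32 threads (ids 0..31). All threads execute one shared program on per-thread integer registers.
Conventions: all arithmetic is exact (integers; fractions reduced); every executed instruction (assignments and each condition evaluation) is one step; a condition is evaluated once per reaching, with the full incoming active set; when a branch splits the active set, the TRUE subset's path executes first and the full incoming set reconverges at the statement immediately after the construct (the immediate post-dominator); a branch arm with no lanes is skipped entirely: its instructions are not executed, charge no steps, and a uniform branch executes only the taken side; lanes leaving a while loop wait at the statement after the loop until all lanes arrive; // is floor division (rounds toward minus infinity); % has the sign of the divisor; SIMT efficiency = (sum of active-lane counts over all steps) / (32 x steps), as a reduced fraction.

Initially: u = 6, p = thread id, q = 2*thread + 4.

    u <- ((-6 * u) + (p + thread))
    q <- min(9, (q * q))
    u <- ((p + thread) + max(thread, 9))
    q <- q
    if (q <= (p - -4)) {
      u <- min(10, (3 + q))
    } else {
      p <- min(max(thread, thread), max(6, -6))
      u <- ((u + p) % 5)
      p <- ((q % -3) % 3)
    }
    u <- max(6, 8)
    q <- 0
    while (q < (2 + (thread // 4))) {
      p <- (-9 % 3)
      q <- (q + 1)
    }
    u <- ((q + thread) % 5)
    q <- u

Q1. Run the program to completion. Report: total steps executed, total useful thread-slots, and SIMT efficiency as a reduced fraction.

Answer: 41 steps, 890 useful, 445/656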